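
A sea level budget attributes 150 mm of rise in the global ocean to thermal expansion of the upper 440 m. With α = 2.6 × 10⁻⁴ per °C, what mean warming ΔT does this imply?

ΔT = Δh/(αH) = 0.15 / (2.6×10⁻⁴ × 440) ≈ 1.311 K

ΔT ≈ 1.31 K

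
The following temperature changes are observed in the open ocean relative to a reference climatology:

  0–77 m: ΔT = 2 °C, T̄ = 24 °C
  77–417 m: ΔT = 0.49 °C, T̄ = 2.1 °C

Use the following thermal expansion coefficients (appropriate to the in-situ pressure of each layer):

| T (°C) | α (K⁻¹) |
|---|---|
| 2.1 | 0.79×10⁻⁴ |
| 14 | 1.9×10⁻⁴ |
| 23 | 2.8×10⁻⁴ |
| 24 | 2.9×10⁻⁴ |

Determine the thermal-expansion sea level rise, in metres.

Δh ≈ 0.058 m

Layer 1 at 24 °C → α = 2.9×10⁻⁴ K⁻¹
Layer 2 at 2.1 °C → α = 0.79×10⁻⁴ K⁻¹
2.9×10⁻⁴ × 2 × 77 = 0.04466 m
Layer 2: 0.79×10⁻⁴ × 0.49 × 340 = 0.0131614 m
Δh = 0.04466 + 0.0131614 = 0.0578214 m ≈ 0.058 m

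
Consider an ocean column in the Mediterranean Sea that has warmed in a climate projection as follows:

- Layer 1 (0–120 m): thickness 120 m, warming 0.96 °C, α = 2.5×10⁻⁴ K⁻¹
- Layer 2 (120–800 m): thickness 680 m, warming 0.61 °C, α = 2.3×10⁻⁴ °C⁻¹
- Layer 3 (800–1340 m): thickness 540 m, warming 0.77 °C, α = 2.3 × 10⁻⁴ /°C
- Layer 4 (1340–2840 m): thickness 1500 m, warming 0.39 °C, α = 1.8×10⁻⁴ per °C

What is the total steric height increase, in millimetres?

2.5×10⁻⁴ × 0.96 × 120 = 0.02880 m
120–800 m: 2.3×10⁻⁴ × 680 × 0.61 = 0.095404 m
800–1340 m: 0.77 × 540 × 2.3×10⁻⁴ = 0.095634 m
1340–2840 m: 1.8×10⁻⁴ × 1500 × 0.39 = 0.10530 m
Δh = 0.02880 + 0.095404 + 0.095634 + 0.10530 = 0.325138 m

about 330 mm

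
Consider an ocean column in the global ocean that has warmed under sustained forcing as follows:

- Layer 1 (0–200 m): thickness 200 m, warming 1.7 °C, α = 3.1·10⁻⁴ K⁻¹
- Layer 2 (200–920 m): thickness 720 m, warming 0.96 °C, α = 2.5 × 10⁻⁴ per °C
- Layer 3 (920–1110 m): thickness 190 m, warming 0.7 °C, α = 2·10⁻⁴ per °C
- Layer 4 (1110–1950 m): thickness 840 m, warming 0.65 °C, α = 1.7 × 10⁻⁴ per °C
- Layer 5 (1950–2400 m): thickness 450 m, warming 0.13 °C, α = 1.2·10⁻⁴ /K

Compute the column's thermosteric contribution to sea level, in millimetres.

about 405 mm

Layer 1: 1.7 × 3.1×10⁻⁴ × 200 = 0.10540 m
200–920 m: 720 × 2.5×10⁻⁴ × 0.96 = 0.17280 m
190 × 2×10⁻⁴ × 0.7 = 0.02660 m
840 × 0.65 × 1.7×10⁻⁴ = 0.09282 m
450 × 0.13 × 1.2×10⁻⁴ = 0.00702 m
Δh = 0.10540 + 0.17280 + 0.02660 + 0.09282 + 0.00702 = 0.40464 m ≈ 405 mm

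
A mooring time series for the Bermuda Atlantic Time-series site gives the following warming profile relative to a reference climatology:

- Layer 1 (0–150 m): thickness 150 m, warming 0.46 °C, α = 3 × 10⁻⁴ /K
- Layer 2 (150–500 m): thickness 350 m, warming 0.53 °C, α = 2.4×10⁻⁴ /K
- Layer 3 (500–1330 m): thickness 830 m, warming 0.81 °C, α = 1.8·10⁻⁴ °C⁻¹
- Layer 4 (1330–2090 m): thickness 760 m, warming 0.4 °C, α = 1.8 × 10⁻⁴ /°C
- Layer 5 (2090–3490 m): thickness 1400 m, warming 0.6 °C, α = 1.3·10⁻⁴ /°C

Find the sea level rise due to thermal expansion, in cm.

Layer 1: 3×10⁻⁴ × 150 × 0.46 = 0.02070 m
150–500 m: 0.53 × 350 × 2.4×10⁻⁴ = 0.04452 m
500–1330 m: 830 × 1.8×10⁻⁴ × 0.81 = 0.121014 m
1.8×10⁻⁴ × 0.4 × 760 = 0.05472 m
2090–3490 m: 1.3×10⁻⁴ × 0.6 × 1400 = 0.10920 m
Δh = 0.02070 + 0.04452 + 0.121014 + 0.05472 + 0.10920 = 0.350154 m

Δh ≈ 35.0 cm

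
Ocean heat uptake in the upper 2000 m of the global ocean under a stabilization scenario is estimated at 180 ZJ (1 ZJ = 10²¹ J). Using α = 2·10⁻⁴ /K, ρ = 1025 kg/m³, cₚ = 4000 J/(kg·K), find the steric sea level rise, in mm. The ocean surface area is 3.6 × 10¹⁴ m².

Per unit area: Q = 180×10²¹ / (3.6×10¹⁴) = 5×10⁸ J/m²
Δh = αQ/(ρcₚ) = 2×10⁻⁴ × 5×10⁸ / (1025 × 4000) ≈ 0.02439 m

24.4 mm of thermosteric rise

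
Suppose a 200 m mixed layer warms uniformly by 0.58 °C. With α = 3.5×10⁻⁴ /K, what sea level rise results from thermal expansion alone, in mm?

Δh = αΔT·H = 3.5×10⁻⁴ × 0.58 × 200 = 0.04060 m

Δh ≈ 40.6 mm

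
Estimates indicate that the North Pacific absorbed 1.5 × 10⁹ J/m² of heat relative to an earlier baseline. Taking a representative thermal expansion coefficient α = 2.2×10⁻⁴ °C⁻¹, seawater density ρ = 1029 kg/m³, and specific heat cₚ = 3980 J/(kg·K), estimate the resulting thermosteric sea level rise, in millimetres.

Δh = αQ/(ρcₚ) = 2.2×10⁻⁴ × 1.5×10⁹ / (1029 × 3980) ≈ 0.080578 m

Δh ≈ 81 mm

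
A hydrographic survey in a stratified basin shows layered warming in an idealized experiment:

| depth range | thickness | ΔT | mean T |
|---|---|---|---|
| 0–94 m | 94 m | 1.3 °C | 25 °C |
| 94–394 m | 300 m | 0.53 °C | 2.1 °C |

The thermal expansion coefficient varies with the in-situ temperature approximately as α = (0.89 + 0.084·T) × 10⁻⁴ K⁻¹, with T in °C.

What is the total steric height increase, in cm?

Layer 1: α = (0.89 + 0.084×25)×10⁻⁴ = 2.99×10⁻⁴ K⁻¹
Layer 2: α = (0.89 + 0.084×2.1)×10⁻⁴ = 1.0664×10⁻⁴ K⁻¹
0–94 m: 1.3 × 2.99×10⁻⁴ × 94 = 0.0365378 m
94–394 m: 300 × 1.0664×10⁻⁴ × 0.53 = 0.01695576 m
Δh = 0.0365378 + 0.01695576 = 0.05349356 m ≈ 5.3 cm

Δh = 5.3 cm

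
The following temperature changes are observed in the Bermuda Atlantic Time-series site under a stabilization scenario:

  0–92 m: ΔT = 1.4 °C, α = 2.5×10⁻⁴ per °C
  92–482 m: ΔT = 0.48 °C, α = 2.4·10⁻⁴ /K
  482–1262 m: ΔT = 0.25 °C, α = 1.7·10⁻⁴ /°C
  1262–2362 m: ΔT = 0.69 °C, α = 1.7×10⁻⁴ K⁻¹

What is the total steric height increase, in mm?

1.4 × 2.5×10⁻⁴ × 92 = 0.03220 m
Layer 2: 390 × 0.48 × 2.4×10⁻⁴ = 0.044928 m
Layer 3: 1.7×10⁻⁴ × 780 × 0.25 = 0.03315 m
Layer 4: 1.7×10⁻⁴ × 1100 × 0.69 = 0.12903 m
Δh = 0.03220 + 0.044928 + 0.03315 + 0.12903 = 0.239308 m

239 mm of thermosteric rise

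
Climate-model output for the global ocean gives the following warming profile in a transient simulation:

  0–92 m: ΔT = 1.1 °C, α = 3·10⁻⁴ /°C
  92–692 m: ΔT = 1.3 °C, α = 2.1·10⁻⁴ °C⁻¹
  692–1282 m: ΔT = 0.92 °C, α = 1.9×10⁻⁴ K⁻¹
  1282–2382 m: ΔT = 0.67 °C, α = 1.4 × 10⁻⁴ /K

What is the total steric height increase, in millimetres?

Layer 1: 3×10⁻⁴ × 1.1 × 92 = 0.03036 m
Layer 2: 1.3 × 600 × 2.1×10⁻⁴ = 0.16380 m
590 × 1.9×10⁻⁴ × 0.92 = 0.103132 m
Layer 4: 1.4×10⁻⁴ × 1100 × 0.67 = 0.10318 m
Δh = 0.03036 + 0.16380 + 0.103132 + 0.10318 = 0.400472 m ≈ 400 mm

about 400 mm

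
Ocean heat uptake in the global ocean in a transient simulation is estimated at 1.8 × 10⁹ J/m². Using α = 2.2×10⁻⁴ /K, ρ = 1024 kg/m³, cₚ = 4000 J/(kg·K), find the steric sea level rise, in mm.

Δh = αQ/(ρcₚ) = 2.2×10⁻⁴ × 1.8×10⁹ / (1024 × 4000) ≈ 0.09668 m

Δh ≈ 96.7 mm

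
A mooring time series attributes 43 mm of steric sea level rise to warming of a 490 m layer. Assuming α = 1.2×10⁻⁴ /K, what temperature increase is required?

ΔT ≈ 0.731 °C

ΔT = Δh/(αH) = 0.043 / (1.2×10⁻⁴ × 490) ≈ 0.7313 °C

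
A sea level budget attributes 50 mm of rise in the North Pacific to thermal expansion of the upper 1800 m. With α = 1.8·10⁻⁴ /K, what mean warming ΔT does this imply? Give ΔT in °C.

ΔT = Δh/(αH) = 0.05 / (1.8×10⁻⁴ × 1800) ≈ 0.1543 °C

0.15 °C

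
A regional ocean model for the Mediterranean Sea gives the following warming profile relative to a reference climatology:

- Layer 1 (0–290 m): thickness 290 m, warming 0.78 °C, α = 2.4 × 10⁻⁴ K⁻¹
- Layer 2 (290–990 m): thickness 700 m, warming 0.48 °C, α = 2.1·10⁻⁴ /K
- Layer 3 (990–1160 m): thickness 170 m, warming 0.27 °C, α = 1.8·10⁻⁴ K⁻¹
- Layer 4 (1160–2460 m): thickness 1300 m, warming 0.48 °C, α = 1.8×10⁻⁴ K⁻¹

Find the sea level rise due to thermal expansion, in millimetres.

0–290 m: 0.78 × 2.4×10⁻⁴ × 290 = 0.054288 m
Layer 2: 0.48 × 2.1×10⁻⁴ × 700 = 0.07056 m
1.8×10⁻⁴ × 0.27 × 170 = 0.008262 m
1.8×10⁻⁴ × 0.48 × 1300 = 0.11232 m
Δh = 0.054288 + 0.07056 + 0.008262 + 0.11232 = 0.24543 m

Δh = 245 mm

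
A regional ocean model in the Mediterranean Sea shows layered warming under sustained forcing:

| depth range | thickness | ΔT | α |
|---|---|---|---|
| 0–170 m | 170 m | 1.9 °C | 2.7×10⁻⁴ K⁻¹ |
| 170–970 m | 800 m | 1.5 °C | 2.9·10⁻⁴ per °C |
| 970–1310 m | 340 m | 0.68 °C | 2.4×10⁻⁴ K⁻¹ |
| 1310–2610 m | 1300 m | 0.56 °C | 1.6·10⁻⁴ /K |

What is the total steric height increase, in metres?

0.607 m

2.7×10⁻⁴ × 170 × 1.9 = 0.08721 m
1.5 × 800 × 2.9×10⁻⁴ = 0.34800 m
340 × 0.68 × 2.4×10⁻⁴ = 0.055488 m
1310–2610 m: 1300 × 0.56 × 1.6×10⁻⁴ = 0.11648 m
Δh = 0.08721 + 0.34800 + 0.055488 + 0.11648 = 0.607178 m ≈ 0.607 m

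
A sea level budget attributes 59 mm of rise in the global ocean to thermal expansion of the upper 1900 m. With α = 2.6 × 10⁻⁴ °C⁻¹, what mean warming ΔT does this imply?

ΔT = Δh/(αH) = 0.059 / (2.6×10⁻⁴ × 1900) ≈ 0.1194 °C

0.119 °C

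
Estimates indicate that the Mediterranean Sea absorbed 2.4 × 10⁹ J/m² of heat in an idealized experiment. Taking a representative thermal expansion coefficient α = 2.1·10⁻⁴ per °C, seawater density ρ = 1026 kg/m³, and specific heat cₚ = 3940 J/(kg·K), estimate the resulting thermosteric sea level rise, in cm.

Δh = αQ/(ρcₚ) = 2.1×10⁻⁴ × 2.4×10⁹ / (1026 × 3940) ≈ 0.12468 m

12 cm of thermosteric rise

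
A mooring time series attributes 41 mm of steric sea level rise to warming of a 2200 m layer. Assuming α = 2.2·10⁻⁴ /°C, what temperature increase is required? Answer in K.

ΔT = Δh/(αH) = 0.041 / (2.2×10⁻⁴ × 2200) ≈ 0.08471 K

0.0847 K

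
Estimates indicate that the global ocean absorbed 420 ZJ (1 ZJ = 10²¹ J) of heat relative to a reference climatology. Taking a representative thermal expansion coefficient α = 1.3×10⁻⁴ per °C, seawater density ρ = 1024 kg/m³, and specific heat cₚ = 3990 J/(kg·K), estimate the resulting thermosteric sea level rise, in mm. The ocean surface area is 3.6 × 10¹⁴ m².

37 mm of thermosteric rise

Per unit area: Q = 420×10²¹ / (3.6×10¹⁴) ≈ 1.167×10⁹ J/m²
Δh = αQ/(ρcₚ) = 1.3×10⁻⁴ × 1.167×10⁹ / (1024 × 3990) ≈ 0.037131 m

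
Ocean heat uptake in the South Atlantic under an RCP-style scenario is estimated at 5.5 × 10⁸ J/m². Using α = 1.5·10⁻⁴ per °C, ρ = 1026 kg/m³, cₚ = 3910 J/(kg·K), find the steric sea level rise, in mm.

21 mm

Δh = αQ/(ρcₚ) = 1.5×10⁻⁴ × 5.5×10⁸ / (1026 × 3910) ≈ 0.020565 m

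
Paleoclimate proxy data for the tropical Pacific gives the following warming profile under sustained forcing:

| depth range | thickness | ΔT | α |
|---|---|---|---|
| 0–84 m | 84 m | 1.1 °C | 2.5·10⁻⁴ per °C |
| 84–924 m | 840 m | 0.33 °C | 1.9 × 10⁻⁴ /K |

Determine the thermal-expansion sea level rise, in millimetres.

Δh ≈ 76 mm

2.5×10⁻⁴ × 84 × 1.1 = 0.02310 m
1.9×10⁻⁴ × 840 × 0.33 = 0.052668 m
Δh = 0.02310 + 0.052668 = 0.075768 m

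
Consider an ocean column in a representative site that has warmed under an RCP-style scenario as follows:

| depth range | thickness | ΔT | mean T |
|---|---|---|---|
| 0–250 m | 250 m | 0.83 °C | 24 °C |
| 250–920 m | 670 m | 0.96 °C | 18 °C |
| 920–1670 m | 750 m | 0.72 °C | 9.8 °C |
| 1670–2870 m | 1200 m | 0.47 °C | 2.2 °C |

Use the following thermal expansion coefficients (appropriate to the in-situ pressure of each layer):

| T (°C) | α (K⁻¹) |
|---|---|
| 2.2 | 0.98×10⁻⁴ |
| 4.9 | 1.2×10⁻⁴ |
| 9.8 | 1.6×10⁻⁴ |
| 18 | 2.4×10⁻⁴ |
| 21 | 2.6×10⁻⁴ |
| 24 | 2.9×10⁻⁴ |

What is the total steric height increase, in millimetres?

about 356 mm

Layer 1 at 24 °C → α = 2.9×10⁻⁴ K⁻¹
Layer 2 at 18 °C → α = 2.4×10⁻⁴ K⁻¹
Layer 3 at 9.8 °C → α = 1.6×10⁻⁴ K⁻¹
Layer 4 at 2.2 °C → α = 0.98×10⁻⁴ K⁻¹
0–250 m: 0.83 × 250 × 2.9×10⁻⁴ = 0.060175 m
250–920 m: 670 × 2.4×10⁻⁴ × 0.96 = 0.154368 m
920–1670 m: 1.6×10⁻⁴ × 750 × 0.72 = 0.08640 m
0.47 × 1200 × 0.98×10⁻⁴ = 0.055272 m
Δh = 0.060175 + 0.154368 + 0.08640 + 0.055272 = 0.356215 m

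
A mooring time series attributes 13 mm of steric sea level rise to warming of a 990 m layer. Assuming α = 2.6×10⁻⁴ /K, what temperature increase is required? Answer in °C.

ΔT = Δh/(αH) = 0.013 / (2.6×10⁻⁴ × 990) ≈ 0.05051 °C

ΔT ≈ 0.0505 °C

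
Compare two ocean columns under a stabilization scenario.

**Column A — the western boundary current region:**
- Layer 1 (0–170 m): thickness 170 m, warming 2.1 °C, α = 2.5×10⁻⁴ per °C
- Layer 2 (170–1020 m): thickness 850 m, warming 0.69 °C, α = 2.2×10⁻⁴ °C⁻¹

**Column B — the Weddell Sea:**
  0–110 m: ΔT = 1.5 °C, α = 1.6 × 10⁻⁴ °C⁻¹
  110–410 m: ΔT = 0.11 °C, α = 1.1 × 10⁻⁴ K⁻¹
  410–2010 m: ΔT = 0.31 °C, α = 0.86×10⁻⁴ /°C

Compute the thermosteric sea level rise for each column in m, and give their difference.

Δh_A ≈ 0.218 m, Δh_B ≈ 0.0727 m; difference ≈ 0.146 m

A 2.1 × 2.5×10⁻⁴ × 170 = 0.08925 m
A 170–1020 m: 850 × 0.69 × 2.2×10⁻⁴ = 0.12903 m
A total: 0.21828 m
B Layer 1: 110 × 1.5 × 1.6×10⁻⁴ = 0.02640 m
B 110–410 m: 300 × 0.11 × 1.1×10⁻⁴ = 0.00363 m
B 0.86×10⁻⁴ × 0.31 × 1600 = 0.042656 m
B total: 0.072686 m
Difference: 0.21828 − 0.072686 = 0.145594 m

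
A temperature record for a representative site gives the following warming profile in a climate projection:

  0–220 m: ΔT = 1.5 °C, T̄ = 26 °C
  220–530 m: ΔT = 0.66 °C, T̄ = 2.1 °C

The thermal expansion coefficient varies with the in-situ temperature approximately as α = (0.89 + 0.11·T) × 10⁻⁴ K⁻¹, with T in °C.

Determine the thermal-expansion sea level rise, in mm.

Layer 1: α = (0.89 + 0.11×26)×10⁻⁴ = 3.75×10⁻⁴ K⁻¹
Layer 2: α = (0.89 + 0.11×2.1)×10⁻⁴ = 1.121×10⁻⁴ K⁻¹
1.5 × 3.75×10⁻⁴ × 220 = 0.12375 m
220–530 m: 1.121×10⁻⁴ × 0.66 × 310 = 0.02293566 m
Δh = 0.12375 + 0.02293566 = 0.14668566 m

147 mm of thermosteric rise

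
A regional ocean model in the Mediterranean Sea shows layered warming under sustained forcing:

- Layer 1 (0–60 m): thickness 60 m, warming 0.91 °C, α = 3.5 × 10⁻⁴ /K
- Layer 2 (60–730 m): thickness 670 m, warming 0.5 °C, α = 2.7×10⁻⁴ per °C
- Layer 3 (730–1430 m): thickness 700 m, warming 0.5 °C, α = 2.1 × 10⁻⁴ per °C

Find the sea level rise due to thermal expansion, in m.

0.91 × 60 × 3.5×10⁻⁴ = 0.01911 m
Layer 2: 2.7×10⁻⁴ × 670 × 0.5 = 0.09045 m
700 × 0.5 × 2.1×10⁻⁴ = 0.07350 m
Δh = 0.01911 + 0.09045 + 0.07350 = 0.18306 m ≈ 0.183 m

about 0.183 m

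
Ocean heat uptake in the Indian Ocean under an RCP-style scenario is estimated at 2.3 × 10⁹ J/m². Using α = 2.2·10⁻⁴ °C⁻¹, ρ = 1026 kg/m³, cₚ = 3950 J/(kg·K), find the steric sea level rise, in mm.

Δh = αQ/(ρcₚ) = 2.2×10⁻⁴ × 2.3×10⁹ / (1026 × 3950) ≈ 0.12486 m

Δh ≈ 125 mm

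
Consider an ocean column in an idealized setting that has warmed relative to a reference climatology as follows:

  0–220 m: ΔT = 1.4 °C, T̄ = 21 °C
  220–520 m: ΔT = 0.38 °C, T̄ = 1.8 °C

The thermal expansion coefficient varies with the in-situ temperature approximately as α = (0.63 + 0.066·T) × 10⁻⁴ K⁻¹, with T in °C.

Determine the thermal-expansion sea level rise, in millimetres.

about 70.6 mm

Layer 1: α = (0.63 + 0.066×21)×10⁻⁴ = 2.016×10⁻⁴ K⁻¹
Layer 2: α = (0.63 + 0.066×1.8)×10⁻⁴ = 0.7488×10⁻⁴ K⁻¹
Layer 1: 220 × 1.4 × 2.016×10⁻⁴ = 0.0620928 m
220–520 m: 300 × 0.38 × 0.7488×10⁻⁴ = 0.00853632 m
Δh = 0.0620928 + 0.00853632 = 0.07062912 m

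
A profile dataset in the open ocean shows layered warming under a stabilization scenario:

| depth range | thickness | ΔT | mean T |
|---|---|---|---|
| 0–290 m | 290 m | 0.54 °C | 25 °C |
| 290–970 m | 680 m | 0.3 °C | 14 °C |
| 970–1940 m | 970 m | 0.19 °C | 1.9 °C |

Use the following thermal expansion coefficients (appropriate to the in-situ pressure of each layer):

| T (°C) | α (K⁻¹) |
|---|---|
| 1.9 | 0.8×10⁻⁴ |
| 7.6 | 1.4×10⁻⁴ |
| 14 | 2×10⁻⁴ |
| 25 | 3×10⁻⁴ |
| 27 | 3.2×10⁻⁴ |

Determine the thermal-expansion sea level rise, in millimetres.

Layer 1 at 25 °C → α = 3×10⁻⁴ K⁻¹
Layer 2 at 14 °C → α = 2×10⁻⁴ K⁻¹
Layer 3 at 1.9 °C → α = 0.8×10⁻⁴ K⁻¹
Layer 1: 290 × 3×10⁻⁴ × 0.54 = 0.04698 m
Layer 2: 2×10⁻⁴ × 680 × 0.3 = 0.04080 m
Layer 3: 970 × 0.8×10⁻⁴ × 0.19 = 0.014744 m
Δh = 0.04698 + 0.04080 + 0.014744 = 0.102524 m ≈ 103 mm

103 mm of thermosteric rise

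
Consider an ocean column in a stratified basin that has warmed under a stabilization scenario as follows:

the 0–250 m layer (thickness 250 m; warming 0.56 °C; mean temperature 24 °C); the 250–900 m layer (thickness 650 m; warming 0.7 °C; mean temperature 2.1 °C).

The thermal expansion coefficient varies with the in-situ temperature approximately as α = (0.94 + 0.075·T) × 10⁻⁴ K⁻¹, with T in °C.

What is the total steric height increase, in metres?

Layer 1: α = (0.94 + 0.075×24)×10⁻⁴ = 2.74×10⁻⁴ K⁻¹
Layer 2: α = (0.94 + 0.075×2.1)×10⁻⁴ = 1.0975×10⁻⁴ K⁻¹
0–250 m: 0.56 × 2.74×10⁻⁴ × 250 = 0.03836 m
Layer 2: 1.0975×10⁻⁴ × 0.7 × 650 = 0.04993625 m
Δh = 0.03836 + 0.04993625 = 0.08829625 m ≈ 0.0883 m

0.0883 m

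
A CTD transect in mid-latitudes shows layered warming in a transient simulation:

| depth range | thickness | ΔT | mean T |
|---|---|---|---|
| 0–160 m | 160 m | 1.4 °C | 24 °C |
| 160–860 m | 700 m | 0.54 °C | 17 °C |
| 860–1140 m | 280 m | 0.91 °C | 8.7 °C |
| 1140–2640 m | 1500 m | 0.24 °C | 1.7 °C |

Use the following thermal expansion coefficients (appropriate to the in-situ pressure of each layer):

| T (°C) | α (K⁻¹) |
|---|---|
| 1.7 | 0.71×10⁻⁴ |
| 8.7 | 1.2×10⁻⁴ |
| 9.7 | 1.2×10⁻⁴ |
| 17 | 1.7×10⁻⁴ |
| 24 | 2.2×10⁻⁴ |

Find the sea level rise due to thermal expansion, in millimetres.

Layer 1 at 24 °C → α = 2.2×10⁻⁴ K⁻¹
Layer 2 at 17 °C → α = 1.7×10⁻⁴ K⁻¹
Layer 3 at 8.7 °C → α = 1.2×10⁻⁴ K⁻¹
Layer 4 at 1.7 °C → α = 0.71×10⁻⁴ K⁻¹
1.4 × 160 × 2.2×10⁻⁴ = 0.04928 m
1.7×10⁻⁴ × 0.54 × 700 = 0.06426 m
Layer 3: 280 × 1.2×10⁻⁴ × 0.91 = 0.030576 m
1140–2640 m: 0.71×10⁻⁴ × 1500 × 0.24 = 0.02556 m
Δh = 0.04928 + 0.06426 + 0.030576 + 0.02556 = 0.169676 m

170 mm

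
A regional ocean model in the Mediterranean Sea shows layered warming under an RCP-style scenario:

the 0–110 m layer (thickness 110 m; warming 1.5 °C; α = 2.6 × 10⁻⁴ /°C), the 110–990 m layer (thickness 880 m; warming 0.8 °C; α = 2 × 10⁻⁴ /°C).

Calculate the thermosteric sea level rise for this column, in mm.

2.6×10⁻⁴ × 110 × 1.5 = 0.04290 m
Layer 2: 880 × 0.8 × 2×10⁻⁴ = 0.14080 m
Δh = 0.04290 + 0.14080 = 0.18370 m ≈ 184 mm

about 184 mm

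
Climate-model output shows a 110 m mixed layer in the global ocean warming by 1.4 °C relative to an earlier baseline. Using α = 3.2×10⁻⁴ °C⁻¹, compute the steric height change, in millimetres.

about 49.3 mm

Δh = αΔT·H = 3.2×10⁻⁴ × 1.4 × 110 = 0.04928 m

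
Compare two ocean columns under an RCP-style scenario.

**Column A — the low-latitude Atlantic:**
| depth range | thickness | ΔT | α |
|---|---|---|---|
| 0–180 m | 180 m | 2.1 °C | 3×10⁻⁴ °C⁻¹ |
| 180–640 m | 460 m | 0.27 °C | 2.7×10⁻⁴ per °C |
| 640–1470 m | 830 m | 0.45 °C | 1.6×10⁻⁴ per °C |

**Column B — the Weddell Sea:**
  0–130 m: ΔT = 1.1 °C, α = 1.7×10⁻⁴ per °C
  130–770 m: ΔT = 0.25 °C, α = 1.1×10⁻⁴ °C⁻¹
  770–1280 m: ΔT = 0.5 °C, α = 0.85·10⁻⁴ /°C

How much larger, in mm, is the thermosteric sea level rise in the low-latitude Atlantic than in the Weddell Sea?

A 0–180 m: 3×10⁻⁴ × 180 × 2.1 = 0.11340 m
A 180–640 m: 0.27 × 2.7×10⁻⁴ × 460 = 0.033534 m
A Layer 3: 830 × 0.45 × 1.6×10⁻⁴ = 0.05976 m
A total: 0.206694 m
B Layer 1: 130 × 1.7×10⁻⁴ × 1.1 = 0.02431 m
B 130–770 m: 1.1×10⁻⁴ × 640 × 0.25 = 0.01760 m
B 770–1280 m: 0.85×10⁻⁴ × 510 × 0.5 = 0.021675 m
B total: 0.063585 m
Difference: 0.206694 − 0.063585 = 0.143109 m

Δh_A − Δh_B ≈ 143 mm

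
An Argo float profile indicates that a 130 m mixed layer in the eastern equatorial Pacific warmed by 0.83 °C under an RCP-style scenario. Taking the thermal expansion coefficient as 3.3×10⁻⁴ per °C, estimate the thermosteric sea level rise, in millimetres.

about 35.6 mm

Δh = αΔT·H = 3.3×10⁻⁴ × 0.83 × 130 = 0.035607 m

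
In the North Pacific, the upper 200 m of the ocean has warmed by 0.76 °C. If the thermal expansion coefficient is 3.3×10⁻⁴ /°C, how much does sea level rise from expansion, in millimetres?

Δh = 50.2 mm

Δh = αΔT·H = 3.3×10⁻⁴ × 0.76 × 200 = 0.05016 m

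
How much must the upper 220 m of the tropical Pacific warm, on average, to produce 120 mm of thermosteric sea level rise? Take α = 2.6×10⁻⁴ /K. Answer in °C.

ΔT = Δh/(αH) = 0.12 / (2.6×10⁻⁴ × 220) ≈ 2.098 °C

ΔT ≈ 2.10 °C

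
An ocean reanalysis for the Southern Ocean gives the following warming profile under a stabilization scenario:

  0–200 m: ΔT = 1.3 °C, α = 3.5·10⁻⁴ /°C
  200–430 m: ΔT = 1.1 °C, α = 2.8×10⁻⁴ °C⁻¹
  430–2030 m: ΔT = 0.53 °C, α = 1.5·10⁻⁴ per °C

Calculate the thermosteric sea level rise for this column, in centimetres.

about 29 cm

Layer 1: 200 × 3.5×10⁻⁴ × 1.3 = 0.09100 m
Layer 2: 1.1 × 230 × 2.8×10⁻⁴ = 0.07084 m
430–2030 m: 1.5×10⁻⁴ × 1600 × 0.53 = 0.12720 m
Δh = 0.09100 + 0.07084 + 0.12720 = 0.28904 m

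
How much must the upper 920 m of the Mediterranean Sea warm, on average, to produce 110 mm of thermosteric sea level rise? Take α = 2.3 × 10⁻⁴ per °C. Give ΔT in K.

ΔT = Δh/(αH) = 0.11 / (2.3×10⁻⁴ × 920) ≈ 0.5198 K

0.52 K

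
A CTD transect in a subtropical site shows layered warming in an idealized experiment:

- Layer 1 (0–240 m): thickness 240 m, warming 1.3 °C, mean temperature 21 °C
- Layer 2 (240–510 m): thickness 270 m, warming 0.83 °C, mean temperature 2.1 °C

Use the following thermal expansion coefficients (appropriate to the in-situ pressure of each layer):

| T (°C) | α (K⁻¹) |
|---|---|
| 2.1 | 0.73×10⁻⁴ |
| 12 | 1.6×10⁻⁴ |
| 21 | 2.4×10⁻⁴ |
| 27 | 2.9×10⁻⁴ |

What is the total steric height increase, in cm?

Layer 1 at 21 °C → α = 2.4×10⁻⁴ K⁻¹
Layer 2 at 2.1 °C → α = 0.73×10⁻⁴ K⁻¹
240 × 2.4×10⁻⁴ × 1.3 = 0.07488 m
0.83 × 0.73×10⁻⁴ × 270 = 0.0163593 m
Δh = 0.07488 + 0.0163593 = 0.0912393 m

9.12 cm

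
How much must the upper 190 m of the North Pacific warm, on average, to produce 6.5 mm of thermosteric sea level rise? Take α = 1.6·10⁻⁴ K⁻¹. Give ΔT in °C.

ΔT = Δh/(αH) = 0.0065 / (1.6×10⁻⁴ × 190) ≈ 0.2138 °C

ΔT ≈ 0.214 °C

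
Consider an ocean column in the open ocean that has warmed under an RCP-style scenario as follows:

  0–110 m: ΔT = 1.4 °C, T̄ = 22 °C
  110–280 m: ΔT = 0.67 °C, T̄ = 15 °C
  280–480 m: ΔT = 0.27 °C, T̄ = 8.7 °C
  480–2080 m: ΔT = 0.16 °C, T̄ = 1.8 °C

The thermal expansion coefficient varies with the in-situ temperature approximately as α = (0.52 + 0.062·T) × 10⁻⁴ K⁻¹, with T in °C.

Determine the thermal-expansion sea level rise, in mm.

about 67.4 mm

Layer 1: α = (0.52 + 0.062×22)×10⁻⁴ = 1.884×10⁻⁴ K⁻¹
Layer 2: α = (0.52 + 0.062×15)×10⁻⁴ = 1.45×10⁻⁴ K⁻¹
Layer 3: α = (0.52 + 0.062×8.7)×10⁻⁴ = 1.0594×10⁻⁴ K⁻¹
Layer 4: α = (0.52 + 0.062×1.8)×10⁻⁴ = 0.6316×10⁻⁴ K⁻¹
110 × 1.4 × 1.884×10⁻⁴ = 0.0290136 m
1.45×10⁻⁴ × 170 × 0.67 = 0.0165155 m
Layer 3: 1.0594×10⁻⁴ × 0.27 × 200 = 0.00572076 m
0.6316×10⁻⁴ × 1600 × 0.16 = 0.01616896 m
Δh = 0.0290136 + 0.0165155 + 0.00572076 + 0.01616896 = 0.06741882 m ≈ 67.4 mm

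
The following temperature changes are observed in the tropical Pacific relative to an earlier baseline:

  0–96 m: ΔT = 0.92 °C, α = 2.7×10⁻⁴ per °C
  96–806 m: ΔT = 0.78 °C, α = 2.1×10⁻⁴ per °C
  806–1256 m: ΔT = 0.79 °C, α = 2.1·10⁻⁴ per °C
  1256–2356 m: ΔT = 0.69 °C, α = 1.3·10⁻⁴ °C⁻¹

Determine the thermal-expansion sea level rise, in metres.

96 × 2.7×10⁻⁴ × 0.92 = 0.0238464 m
Layer 2: 2.1×10⁻⁴ × 0.78 × 710 = 0.116298 m
0.79 × 2.1×10⁻⁴ × 450 = 0.074655 m
0.69 × 1100 × 1.3×10⁻⁴ = 0.09867 m
Δh = 0.0238464 + 0.116298 + 0.074655 + 0.09867 = 0.3134694 m

0.313 m of thermosteric rise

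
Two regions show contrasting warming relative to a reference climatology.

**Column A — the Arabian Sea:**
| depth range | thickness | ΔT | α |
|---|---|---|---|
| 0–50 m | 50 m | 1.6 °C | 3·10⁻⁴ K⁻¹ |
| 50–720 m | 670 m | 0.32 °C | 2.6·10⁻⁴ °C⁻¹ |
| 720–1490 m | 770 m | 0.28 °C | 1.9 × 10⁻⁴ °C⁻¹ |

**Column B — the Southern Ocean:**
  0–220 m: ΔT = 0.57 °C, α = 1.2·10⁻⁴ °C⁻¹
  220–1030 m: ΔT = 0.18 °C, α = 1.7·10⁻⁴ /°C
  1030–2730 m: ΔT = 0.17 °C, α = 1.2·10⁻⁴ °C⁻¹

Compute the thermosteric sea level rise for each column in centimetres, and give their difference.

A Layer 1: 3×10⁻⁴ × 1.6 × 50 = 0.02400 m
A Layer 2: 2.6×10⁻⁴ × 0.32 × 670 = 0.055744 m
A 0.28 × 1.9×10⁻⁴ × 770 = 0.040964 m
A total: 0.120708 m
B 0.57 × 1.2×10⁻⁴ × 220 = 0.015048 m
B 0.18 × 1.7×10⁻⁴ × 810 = 0.024786 m
B 1030–2730 m: 1.2×10⁻⁴ × 0.17 × 1700 = 0.03468 m
B total: 0.074514 m
Difference: 0.120708 − 0.074514 = 0.046194 m

Δh_A ≈ 12 cm, Δh_B ≈ 7.5 cm; difference ≈ 4.6 cm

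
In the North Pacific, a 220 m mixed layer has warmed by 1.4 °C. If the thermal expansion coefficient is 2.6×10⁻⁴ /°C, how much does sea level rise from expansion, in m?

about 0.080 m

Δh = αΔT·H = 2.6×10⁻⁴ × 1.4 × 220 = 0.08008 m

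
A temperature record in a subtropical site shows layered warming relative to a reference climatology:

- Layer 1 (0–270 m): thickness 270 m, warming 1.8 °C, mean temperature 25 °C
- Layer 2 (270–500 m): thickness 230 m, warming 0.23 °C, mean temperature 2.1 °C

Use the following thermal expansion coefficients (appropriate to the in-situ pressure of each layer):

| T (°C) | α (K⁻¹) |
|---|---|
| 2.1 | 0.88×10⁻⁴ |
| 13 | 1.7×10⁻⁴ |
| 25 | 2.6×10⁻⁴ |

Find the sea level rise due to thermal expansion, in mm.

Δh ≈ 131 mm

Layer 1 at 25 °C → α = 2.6×10⁻⁴ K⁻¹
Layer 2 at 2.1 °C → α = 0.88×10⁻⁴ K⁻¹
Layer 1: 1.8 × 2.6×10⁻⁴ × 270 = 0.12636 m
Layer 2: 0.23 × 0.88×10⁻⁴ × 230 = 0.0046552 m
Δh = 0.12636 + 0.0046552 = 0.1310152 m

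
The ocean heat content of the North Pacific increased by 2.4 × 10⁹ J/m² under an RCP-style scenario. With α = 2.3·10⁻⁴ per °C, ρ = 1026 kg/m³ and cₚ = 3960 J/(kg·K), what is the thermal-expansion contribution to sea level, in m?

about 0.14 m

Δh = αQ/(ρcₚ) = 2.3×10⁻⁴ × 2.4×10⁹ / (1026 × 3960) ≈ 0.13586 m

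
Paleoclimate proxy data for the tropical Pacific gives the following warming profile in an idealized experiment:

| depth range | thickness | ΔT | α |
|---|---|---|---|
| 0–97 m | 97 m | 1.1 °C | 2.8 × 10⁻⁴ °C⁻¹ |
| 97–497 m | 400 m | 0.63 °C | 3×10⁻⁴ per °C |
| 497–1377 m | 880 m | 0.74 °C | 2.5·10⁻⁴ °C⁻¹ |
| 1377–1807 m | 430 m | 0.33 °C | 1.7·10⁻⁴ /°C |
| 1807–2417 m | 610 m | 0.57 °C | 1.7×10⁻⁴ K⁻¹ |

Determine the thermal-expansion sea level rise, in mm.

about 352 mm

0–97 m: 1.1 × 97 × 2.8×10⁻⁴ = 0.029876 m
Layer 2: 400 × 0.63 × 3×10⁻⁴ = 0.07560 m
497–1377 m: 880 × 2.5×10⁻⁴ × 0.74 = 0.16280 m
1377–1807 m: 430 × 0.33 × 1.7×10⁻⁴ = 0.024123 m
Layer 5: 1.7×10⁻⁴ × 610 × 0.57 = 0.059109 m
Δh = 0.029876 + 0.07560 + 0.16280 + 0.024123 + 0.059109 = 0.351508 m ≈ 352 mm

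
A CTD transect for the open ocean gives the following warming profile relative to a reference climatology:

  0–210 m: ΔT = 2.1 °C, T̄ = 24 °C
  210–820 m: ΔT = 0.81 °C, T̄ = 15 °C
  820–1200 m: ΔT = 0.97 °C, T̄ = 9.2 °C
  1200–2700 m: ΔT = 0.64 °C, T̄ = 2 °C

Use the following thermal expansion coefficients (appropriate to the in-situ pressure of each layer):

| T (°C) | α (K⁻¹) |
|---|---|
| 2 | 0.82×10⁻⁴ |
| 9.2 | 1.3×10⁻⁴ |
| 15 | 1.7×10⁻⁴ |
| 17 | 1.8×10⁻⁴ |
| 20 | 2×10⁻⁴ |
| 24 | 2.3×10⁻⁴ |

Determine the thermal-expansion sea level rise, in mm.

about 310 mm

Layer 1 at 24 °C → α = 2.3×10⁻⁴ K⁻¹
Layer 2 at 15 °C → α = 1.7×10⁻⁴ K⁻¹
Layer 3 at 9.2 °C → α = 1.3×10⁻⁴ K⁻¹
Layer 4 at 2 °C → α = 0.82×10⁻⁴ K⁻¹
Layer 1: 2.3×10⁻⁴ × 2.1 × 210 = 0.10143 m
Layer 2: 1.7×10⁻⁴ × 0.81 × 610 = 0.083997 m
0.97 × 1.3×10⁻⁴ × 380 = 0.047918 m
1200–2700 m: 0.82×10⁻⁴ × 0.64 × 1500 = 0.07872 m
Δh = 0.10143 + 0.083997 + 0.047918 + 0.07872 = 0.312065 m ≈ 310 mm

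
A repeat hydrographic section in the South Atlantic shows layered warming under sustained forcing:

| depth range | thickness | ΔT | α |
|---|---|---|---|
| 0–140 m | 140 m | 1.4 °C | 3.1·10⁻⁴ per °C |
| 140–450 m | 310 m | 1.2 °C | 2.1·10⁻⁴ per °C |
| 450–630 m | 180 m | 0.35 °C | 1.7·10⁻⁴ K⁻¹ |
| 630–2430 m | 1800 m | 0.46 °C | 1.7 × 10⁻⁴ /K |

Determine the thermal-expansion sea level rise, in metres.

140 × 3.1×10⁻⁴ × 1.4 = 0.06076 m
140–450 m: 2.1×10⁻⁴ × 310 × 1.2 = 0.07812 m
180 × 0.35 × 1.7×10⁻⁴ = 0.01071 m
Layer 4: 1.7×10⁻⁴ × 0.46 × 1800 = 0.14076 m
Δh = 0.06076 + 0.07812 + 0.01071 + 0.14076 = 0.29035 m

Δh = 0.29 m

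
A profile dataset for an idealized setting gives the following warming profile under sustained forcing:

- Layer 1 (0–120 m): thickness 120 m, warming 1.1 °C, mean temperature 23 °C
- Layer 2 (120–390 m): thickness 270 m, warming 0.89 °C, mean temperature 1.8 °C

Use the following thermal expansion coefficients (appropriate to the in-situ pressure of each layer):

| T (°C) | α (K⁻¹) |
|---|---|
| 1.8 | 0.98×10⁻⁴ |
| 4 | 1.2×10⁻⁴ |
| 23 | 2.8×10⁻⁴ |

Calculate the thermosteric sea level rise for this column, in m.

Layer 1 at 23 °C → α = 2.8×10⁻⁴ K⁻¹
Layer 2 at 1.8 °C → α = 0.98×10⁻⁴ K⁻¹
1.1 × 120 × 2.8×10⁻⁴ = 0.03696 m
Layer 2: 0.98×10⁻⁴ × 270 × 0.89 = 0.0235494 m
Δh = 0.03696 + 0.0235494 = 0.0605094 m

Δh ≈ 0.0605 m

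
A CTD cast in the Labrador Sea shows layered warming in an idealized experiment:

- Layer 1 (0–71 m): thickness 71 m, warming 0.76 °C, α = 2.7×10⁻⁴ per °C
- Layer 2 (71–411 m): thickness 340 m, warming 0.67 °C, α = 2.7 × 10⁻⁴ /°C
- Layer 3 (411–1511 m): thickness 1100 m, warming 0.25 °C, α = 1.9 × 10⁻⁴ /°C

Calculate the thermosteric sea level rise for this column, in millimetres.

128 mm

2.7×10⁻⁴ × 0.76 × 71 = 0.0145692 m
71–411 m: 0.67 × 340 × 2.7×10⁻⁴ = 0.061506 m
411–1511 m: 1.9×10⁻⁴ × 0.25 × 1100 = 0.05225 m
Δh = 0.0145692 + 0.061506 + 0.05225 = 0.1283252 m ≈ 128 mm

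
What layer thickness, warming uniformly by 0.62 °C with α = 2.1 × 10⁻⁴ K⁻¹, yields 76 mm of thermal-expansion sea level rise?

H = Δh/(αΔT) = 0.076 / (2.1×10⁻⁴ × 0.62) ≈ 583.7 m

H ≈ 584 m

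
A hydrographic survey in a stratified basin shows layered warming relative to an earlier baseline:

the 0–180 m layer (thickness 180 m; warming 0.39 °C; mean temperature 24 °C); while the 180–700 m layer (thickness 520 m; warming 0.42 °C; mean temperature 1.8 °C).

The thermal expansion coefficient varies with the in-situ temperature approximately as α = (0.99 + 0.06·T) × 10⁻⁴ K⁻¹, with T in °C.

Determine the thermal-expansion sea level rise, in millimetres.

Δh ≈ 41.0 mm

Layer 1: α = (0.99 + 0.06×24)×10⁻⁴ = 2.43×10⁻⁴ K⁻¹
Layer 2: α = (0.99 + 0.06×1.8)×10⁻⁴ = 1.098×10⁻⁴ K⁻¹
2.43×10⁻⁴ × 0.39 × 180 = 0.0170586 m
520 × 1.098×10⁻⁴ × 0.42 = 0.02398032 m
Δh = 0.0170586 + 0.02398032 = 0.04103892 m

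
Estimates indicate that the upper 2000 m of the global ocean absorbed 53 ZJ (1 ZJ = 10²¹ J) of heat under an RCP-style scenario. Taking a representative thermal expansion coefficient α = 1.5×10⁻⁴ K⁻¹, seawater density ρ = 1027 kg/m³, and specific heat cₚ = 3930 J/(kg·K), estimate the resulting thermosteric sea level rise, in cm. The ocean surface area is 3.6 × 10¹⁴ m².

Per unit area: Q = 53×10²¹ / (3.6×10¹⁴) ≈ 1.472×10⁸ J/m²
Δh = αQ/(ρcₚ) = 1.5×10⁻⁴ × 1.472×10⁸ / (1027 × 3930) ≈ 0.0054706 m

Δh = 0.547 cm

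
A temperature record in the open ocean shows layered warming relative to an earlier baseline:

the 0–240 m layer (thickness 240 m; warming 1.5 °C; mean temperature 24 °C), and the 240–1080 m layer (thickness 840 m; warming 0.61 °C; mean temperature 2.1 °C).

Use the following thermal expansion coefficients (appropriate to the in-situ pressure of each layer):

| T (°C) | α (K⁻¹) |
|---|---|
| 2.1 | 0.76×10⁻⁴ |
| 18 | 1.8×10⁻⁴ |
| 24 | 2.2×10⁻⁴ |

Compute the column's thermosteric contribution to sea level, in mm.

Layer 1 at 24 °C → α = 2.2×10⁻⁴ K⁻¹
Layer 2 at 2.1 °C → α = 0.76×10⁻⁴ K⁻¹
Layer 1: 2.2×10⁻⁴ × 240 × 1.5 = 0.07920 m
240–1080 m: 0.76×10⁻⁴ × 840 × 0.61 = 0.0389424 m
Δh = 0.07920 + 0.0389424 = 0.1181424 m

Δh = 118 mm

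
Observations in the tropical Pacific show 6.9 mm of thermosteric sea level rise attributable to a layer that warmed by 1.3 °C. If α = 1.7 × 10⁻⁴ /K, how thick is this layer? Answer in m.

H = Δh/(αΔT) = 0.0069 / (1.7×10⁻⁴ × 1.3) ≈ 31.22 m

H ≈ 31 m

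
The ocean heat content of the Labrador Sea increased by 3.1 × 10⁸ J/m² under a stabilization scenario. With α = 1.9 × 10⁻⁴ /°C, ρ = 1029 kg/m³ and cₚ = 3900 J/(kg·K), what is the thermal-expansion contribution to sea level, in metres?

Δh = αQ/(ρcₚ) = 1.9×10⁻⁴ × 3.1×10⁸ / (1029 × 3900) ≈ 0.014677 m

about 0.015 m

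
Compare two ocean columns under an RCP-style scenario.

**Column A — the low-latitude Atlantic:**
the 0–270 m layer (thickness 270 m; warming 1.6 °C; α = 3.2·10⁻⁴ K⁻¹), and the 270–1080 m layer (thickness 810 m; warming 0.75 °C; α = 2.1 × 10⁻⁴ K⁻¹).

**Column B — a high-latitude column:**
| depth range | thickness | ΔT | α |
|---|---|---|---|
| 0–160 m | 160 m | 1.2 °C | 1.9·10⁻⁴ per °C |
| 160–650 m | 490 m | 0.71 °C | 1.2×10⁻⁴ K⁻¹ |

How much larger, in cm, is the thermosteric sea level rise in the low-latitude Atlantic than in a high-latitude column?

A 1.6 × 3.2×10⁻⁴ × 270 = 0.13824 m
A 270–1080 m: 0.75 × 2.1×10⁻⁴ × 810 = 0.127575 m
A total: 0.265815 m
B Layer 1: 1.9×10⁻⁴ × 160 × 1.2 = 0.03648 m
B 0.71 × 1.2×10⁻⁴ × 490 = 0.041748 m
B total: 0.078228 m
Difference: 0.265815 − 0.078228 = 0.187587 m

19 cm larger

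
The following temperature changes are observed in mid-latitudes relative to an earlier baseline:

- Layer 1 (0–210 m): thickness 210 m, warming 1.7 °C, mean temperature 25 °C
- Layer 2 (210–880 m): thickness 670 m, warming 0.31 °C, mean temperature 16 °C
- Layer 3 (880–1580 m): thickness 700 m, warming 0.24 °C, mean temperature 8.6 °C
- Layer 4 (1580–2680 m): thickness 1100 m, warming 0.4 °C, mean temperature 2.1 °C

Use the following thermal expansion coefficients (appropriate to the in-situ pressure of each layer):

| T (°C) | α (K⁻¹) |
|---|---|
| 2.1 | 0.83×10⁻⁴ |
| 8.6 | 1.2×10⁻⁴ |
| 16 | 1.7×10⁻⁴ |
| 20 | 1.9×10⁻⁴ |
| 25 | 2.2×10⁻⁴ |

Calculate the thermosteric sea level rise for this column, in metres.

Δh = 0.171 m

Layer 1 at 25 °C → α = 2.2×10⁻⁴ K⁻¹
Layer 2 at 16 °C → α = 1.7×10⁻⁴ K⁻¹
Layer 3 at 8.6 °C → α = 1.2×10⁻⁴ K⁻¹
Layer 4 at 2.1 °C → α = 0.83×10⁻⁴ K⁻¹
Layer 1: 2.2×10⁻⁴ × 210 × 1.7 = 0.07854 m
210–880 m: 1.7×10⁻⁴ × 670 × 0.31 = 0.035309 m
Layer 3: 0.24 × 1.2×10⁻⁴ × 700 = 0.02016 m
Layer 4: 0.83×10⁻⁴ × 1100 × 0.4 = 0.03652 m
Δh = 0.07854 + 0.035309 + 0.02016 + 0.03652 = 0.170529 m ≈ 0.171 m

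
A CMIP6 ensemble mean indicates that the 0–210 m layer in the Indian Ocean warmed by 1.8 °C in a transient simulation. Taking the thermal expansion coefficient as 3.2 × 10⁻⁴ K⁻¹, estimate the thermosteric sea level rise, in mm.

about 121 mm

Δh = αΔT·H = 3.2×10⁻⁴ × 1.8 × 210 = 0.12096 m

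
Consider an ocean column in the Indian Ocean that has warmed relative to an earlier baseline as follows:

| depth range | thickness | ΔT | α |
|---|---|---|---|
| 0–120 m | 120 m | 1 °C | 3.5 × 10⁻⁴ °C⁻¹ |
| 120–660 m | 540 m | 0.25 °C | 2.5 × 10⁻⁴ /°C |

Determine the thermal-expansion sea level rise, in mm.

76 mm of thermosteric rise

Layer 1: 120 × 1 × 3.5×10⁻⁴ = 0.04200 m
120–660 m: 540 × 0.25 × 2.5×10⁻⁴ = 0.03375 m
Δh = 0.04200 + 0.03375 = 0.07575 m ≈ 76 mm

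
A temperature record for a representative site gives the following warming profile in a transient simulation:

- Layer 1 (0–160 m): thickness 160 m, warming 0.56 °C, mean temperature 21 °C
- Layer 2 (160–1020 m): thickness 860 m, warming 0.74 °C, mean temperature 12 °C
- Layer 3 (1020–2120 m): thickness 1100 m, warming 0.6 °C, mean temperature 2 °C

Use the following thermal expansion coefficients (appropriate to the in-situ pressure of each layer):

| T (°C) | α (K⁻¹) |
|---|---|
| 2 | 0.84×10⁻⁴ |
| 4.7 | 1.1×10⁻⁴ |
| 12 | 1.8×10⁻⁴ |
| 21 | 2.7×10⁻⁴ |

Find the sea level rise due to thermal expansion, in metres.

about 0.19 m

Layer 1 at 21 °C → α = 2.7×10⁻⁴ K⁻¹
Layer 2 at 12 °C → α = 1.8×10⁻⁴ K⁻¹
Layer 3 at 2 °C → α = 0.84×10⁻⁴ K⁻¹
0–160 m: 160 × 2.7×10⁻⁴ × 0.56 = 0.024192 m
860 × 1.8×10⁻⁴ × 0.74 = 0.114552 m
1020–2120 m: 0.84×10⁻⁴ × 0.6 × 1100 = 0.05544 m
Δh = 0.024192 + 0.114552 + 0.05544 = 0.194184 m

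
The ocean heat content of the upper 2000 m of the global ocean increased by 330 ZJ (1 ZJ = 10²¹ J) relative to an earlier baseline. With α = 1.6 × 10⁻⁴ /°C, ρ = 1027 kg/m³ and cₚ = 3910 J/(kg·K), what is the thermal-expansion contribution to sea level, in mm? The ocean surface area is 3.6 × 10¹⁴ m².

Δh ≈ 37 mm

Per unit area: Q = 330×10²¹ / (3.6×10¹⁴) ≈ 9.167×10⁸ J/m²
Δh = αQ/(ρcₚ) = 1.6×10⁻⁴ × 9.167×10⁸ / (1027 × 3910) ≈ 0.036526 m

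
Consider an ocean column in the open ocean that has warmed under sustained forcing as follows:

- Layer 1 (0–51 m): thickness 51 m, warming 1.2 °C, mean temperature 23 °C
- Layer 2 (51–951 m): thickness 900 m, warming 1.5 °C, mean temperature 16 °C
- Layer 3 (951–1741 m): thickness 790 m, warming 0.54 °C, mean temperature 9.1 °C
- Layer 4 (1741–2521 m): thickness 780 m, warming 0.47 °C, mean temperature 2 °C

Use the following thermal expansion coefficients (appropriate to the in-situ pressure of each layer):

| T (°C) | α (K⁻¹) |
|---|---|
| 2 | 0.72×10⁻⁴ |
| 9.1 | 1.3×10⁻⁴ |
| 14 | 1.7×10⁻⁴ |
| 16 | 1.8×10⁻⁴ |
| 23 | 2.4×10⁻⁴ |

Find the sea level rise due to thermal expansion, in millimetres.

340 mm of thermosteric rise

Layer 1 at 23 °C → α = 2.4×10⁻⁴ K⁻¹
Layer 2 at 16 °C → α = 1.8×10⁻⁴ K⁻¹
Layer 3 at 9.1 °C → α = 1.3×10⁻⁴ K⁻¹
Layer 4 at 2 °C → α = 0.72×10⁻⁴ K⁻¹
51 × 1.2 × 2.4×10⁻⁴ = 0.014688 m
51–951 m: 900 × 1.8×10⁻⁴ × 1.5 = 0.24300 m
0.54 × 1.3×10⁻⁴ × 790 = 0.055458 m
0.47 × 780 × 0.72×10⁻⁴ = 0.0263952 m
Δh = 0.014688 + 0.24300 + 0.055458 + 0.0263952 = 0.3395412 m ≈ 340 mm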